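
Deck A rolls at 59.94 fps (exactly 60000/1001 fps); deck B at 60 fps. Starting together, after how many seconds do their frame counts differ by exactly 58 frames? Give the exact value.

29029/30 seconds

The gap grows by |60 − 60000/1001| = 60/1001 frames per second.
Time for a 58-frame gap: 58 ÷ (60/1001) = 29029/30 s.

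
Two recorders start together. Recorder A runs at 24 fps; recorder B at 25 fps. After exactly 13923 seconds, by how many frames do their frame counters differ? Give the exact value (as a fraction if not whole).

A emits 24 × 13923 = 334152 frames; B emits 25 × 13923 = 348075.
Difference = 13923 frames; B is ahead of A.

13923 frames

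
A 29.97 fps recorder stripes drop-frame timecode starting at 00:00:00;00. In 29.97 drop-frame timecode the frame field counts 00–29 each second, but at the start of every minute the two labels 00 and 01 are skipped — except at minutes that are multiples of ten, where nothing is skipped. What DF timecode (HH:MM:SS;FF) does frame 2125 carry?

Ten DF minutes hold 17982 frames, so frame 2125 lies in block 0 (frames 0–17981) with 2125 frames into that block.
The block's first minute is 1800 frames and the rest 1798 each; 2125 frames reaches minute 1, so 0 × 18 + 1 × 2 = 2 labels have been skipped so far.
Adding those back, label number 2125 + 2 = 2127 at 30 labels/s is 70 s + 27 f = 0 h 1 min 10 s frame 27, i.e. 00:01:10;27.

00:01:10;27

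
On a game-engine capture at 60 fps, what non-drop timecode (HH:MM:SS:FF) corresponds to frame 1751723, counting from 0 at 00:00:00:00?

1751723 ÷ 60 = 29195 full seconds, remainder 23 frames.
29195 s = 8 h 6 min 35 s.
Timecode: 08:06:35:23.

08:06:35:23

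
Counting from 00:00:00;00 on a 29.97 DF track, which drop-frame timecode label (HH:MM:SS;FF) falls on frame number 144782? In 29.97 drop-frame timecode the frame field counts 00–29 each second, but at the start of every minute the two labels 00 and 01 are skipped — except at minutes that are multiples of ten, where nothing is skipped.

Each 10-minute DF block holds 10 × 60 × 30 − 9 × 2 = 17982 frames. 144782 ÷ 17982 → 8 full blocks, remainder 926.
Within the partial block the first minute is 1800 frames and each further minute 1798, so 0 further minute boundaries passed. Total skipped labels = 18 × 8 + 2 × 0 = 144.
Non-drop label index = 144782 + 144 = 144926; at 30 labels/s that is 01:20:30:26, i.e. DF 01:20:30;26.

01:20:30;26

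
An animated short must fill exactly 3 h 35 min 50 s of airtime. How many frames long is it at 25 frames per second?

323750 frames

3 h 35 min 50 s = 12950 s.
Frames = 12950 × 25 = 323750.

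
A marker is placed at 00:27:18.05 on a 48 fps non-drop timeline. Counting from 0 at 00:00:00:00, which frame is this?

frame 78629

Total seconds to the label: (0 × 3600 + 27 × 60 + 18) = 1638.
Frame index = 1638 × 48 + 5 = 78629.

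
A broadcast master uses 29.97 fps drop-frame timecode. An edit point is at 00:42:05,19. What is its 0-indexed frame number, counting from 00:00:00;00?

75693

As if non-drop at 30 labels/s: (0 × 3600 + 42 × 60 + 5) × 30 + 19 = 75769.
Minute boundaries passed: 42; those not divisible by 10: 42 − 4 = 38; dropped labels = 2 × 38 = 76.
Actual frame index = 75769 − 76 = 75693.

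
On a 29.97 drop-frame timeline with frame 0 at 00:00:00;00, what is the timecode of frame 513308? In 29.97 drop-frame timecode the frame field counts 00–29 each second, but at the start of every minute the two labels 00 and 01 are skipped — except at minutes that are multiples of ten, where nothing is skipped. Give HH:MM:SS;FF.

04:45:27;12

Ten DF minutes hold 17982 frames, so frame 513308 lies in block 28 (frames 503496–521477) with 9812 frames into that block.
The block's first minute is 1800 frames and the rest 1798 each; 9812 frames reaches minute 5, so 28 × 18 + 5 × 2 = 514 labels have been skipped so far.
Adding those back, label number 513308 + 514 = 513822 at 30 labels/s is 17127 s + 12 f = 4 h 45 min 27 s frame 12, i.e. 04:45:27;12.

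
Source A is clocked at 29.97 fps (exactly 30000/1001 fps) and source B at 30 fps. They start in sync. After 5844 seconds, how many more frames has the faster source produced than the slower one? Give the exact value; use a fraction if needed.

175320/1001 frames

A emits 30000/1001 × 5844 = 175320000/1001 frames; B emits 30 × 5844 = 175320.
Difference = 175320/1001 frames (≈ 175.1449); B is ahead of A.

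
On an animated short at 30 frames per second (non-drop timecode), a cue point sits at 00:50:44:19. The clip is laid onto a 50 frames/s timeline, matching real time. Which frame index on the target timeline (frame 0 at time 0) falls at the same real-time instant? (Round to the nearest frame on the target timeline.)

Source frame index: (0×3600 + 50×60 + 44) × 30 + 19 = 91339.
Real time: 91339 / (30) = 91339/30 s.
Target frame: (91339/30) × (50) = 456695/3 ≈ 152231.667 → 152232.

frame 152232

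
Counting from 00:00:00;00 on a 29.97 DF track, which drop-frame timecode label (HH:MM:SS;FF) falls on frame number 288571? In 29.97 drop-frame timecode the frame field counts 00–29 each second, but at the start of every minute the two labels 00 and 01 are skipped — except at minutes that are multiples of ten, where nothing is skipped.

02:40:28;19

Ten DF minutes hold 17982 frames, so frame 288571 lies in block 16 (frames 287712–305693) with 859 frames into that block.
The block's first minute is 1800 frames and the rest 1798 each; 859 frames reaches minute 0, so 16 × 18 + 0 × 2 = 288 labels have been skipped so far.
Adding those back, label number 288571 + 288 = 288859 at 30 labels/s is 9628 s + 19 f = 2 h 40 min 28 s frame 19, i.e. 02:40:28;19.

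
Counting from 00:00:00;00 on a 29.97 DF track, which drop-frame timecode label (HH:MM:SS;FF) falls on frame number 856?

Each 10-minute DF block holds 10 × 60 × 30 − 9 × 2 = 17982 frames. 856 ÷ 17982 → 0 full blocks, remainder 856.
Within the partial block the first minute is 1800 frames and each further minute 1798, so 0 further minute boundaries passed. Total skipped labels = 18 × 0 + 2 × 0 = 0.
Non-drop label index = 856 + 0 = 856; at 30 labels/s that is 00:00:28:16, i.e. DF 00:00:28;16.

00:00:28;16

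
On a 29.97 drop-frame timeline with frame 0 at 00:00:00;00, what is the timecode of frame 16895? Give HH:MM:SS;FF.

Each 10-minute DF block holds 10 × 60 × 30 − 9 × 2 = 17982 frames. 16895 ÷ 17982 → 0 full blocks, remainder 16895.
Within the partial block the first minute is 1800 frames and each further minute 1798, so 9 further minute boundaries passed. Total skipped labels = 18 × 0 + 2 × 9 = 18.
Non-drop label index = 16895 + 18 = 16913; at 30 labels/s that is 00:09:23:23, i.e. DF 00:09:23;23.

00:09:23;23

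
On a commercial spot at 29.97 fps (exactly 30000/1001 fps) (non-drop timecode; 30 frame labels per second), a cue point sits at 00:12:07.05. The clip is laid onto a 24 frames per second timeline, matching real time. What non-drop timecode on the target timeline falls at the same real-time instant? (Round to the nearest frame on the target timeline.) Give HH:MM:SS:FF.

Source frame index: (0×3600 + 12×60 + 7) × 30 + 5 = 21815.
Real time: 21815 / (30000/1001) = 4367363/6000 s.
Target frame: (4367363/6000) × (24) = 4367363/250 ≈ 17469.452 → 17469.
At 24 labels/s: frame 17469 → 00:12:07:21.

00:12:07:21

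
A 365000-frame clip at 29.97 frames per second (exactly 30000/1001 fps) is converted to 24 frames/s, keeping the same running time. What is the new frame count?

Target frames = source frames × (target rate / source rate) = 365000 × (24)/(30000/1001) = 365000 × 1001/1250 = 292292.

292292 frames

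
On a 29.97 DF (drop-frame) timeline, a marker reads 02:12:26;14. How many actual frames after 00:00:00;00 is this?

Complete 10-minute blocks: 13, each 17982 frames → 233766.
Remaining 2 whole minutes in the current block: 1800 + 1 × 1798 = 3598 frames.
Within the current minute: 26 × 30 + 14 − 2 = 792 (labels ;00/;01 skipped at this minute). Total = 233766 + 3598 + 792 = 238156.

238156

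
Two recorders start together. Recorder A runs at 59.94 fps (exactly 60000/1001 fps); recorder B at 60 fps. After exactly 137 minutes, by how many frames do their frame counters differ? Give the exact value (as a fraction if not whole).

493200/1001 frames

137 min = 8220 s.
A emits 60000/1001 × 8220 = 493200000/1001 frames; B emits 60 × 8220 = 493200.
Difference = 493200/1001 frames (≈ 492.7073); B is ahead of A.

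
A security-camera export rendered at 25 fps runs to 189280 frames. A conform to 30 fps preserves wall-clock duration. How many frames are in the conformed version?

Target frames = source frames × (target rate / source rate) = 189280 × (30)/(25) = 189280 × 6/5 = 227136.

227136 frames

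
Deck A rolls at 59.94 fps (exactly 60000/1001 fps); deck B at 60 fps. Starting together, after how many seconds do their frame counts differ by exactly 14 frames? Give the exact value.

7007/30 seconds

The gap grows by |60 − 60000/1001| = 60/1001 frames per second.
Time for a 14-frame gap: 14 ÷ (60/1001) = 7007/30 s.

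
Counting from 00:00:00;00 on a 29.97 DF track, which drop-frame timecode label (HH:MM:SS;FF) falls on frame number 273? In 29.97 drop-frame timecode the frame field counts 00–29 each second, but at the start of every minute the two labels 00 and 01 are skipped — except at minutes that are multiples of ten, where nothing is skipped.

00:00:09;03

Each 10-minute DF block holds 10 × 60 × 30 − 9 × 2 = 17982 frames. 273 ÷ 17982 → 0 full blocks, remainder 273.
Within the partial block the first minute is 1800 frames and each further minute 1798, so 0 further minute boundaries passed. Total skipped labels = 18 × 0 + 2 × 0 = 0.
Non-drop label index = 273 + 0 = 273; at 30 labels/s that is 00:00:09:03, i.e. DF 00:00:09;03.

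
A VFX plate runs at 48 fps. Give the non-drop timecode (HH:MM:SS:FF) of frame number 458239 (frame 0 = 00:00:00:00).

02:39:06:31

458239 ÷ 48 = 9546 full seconds, remainder 31 frames.
9546 s = 2 h 39 min 6 s.
Timecode: 02:39:06:31.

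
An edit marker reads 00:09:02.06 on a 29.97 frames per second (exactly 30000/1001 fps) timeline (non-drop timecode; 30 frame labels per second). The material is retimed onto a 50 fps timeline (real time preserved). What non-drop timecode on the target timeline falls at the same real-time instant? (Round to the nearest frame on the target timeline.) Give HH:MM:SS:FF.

00:09:02:37

Source frame index: (0×3600 + 9×60 + 2) × 30 + 6 = 16266.
Real time: 16266 / (30000/1001) = 2713711/5000 s.
Target frame: (2713711/5000) × (50) = 2713711/100 ≈ 27137.110 → 27137.
At 50 labels/s: frame 27137 → 00:09:02:37.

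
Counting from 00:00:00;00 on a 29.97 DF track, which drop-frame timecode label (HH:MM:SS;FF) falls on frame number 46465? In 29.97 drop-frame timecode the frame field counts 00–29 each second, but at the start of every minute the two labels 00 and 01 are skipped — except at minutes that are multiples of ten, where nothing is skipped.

Each 10-minute DF block holds 10 × 60 × 30 − 9 × 2 = 17982 frames. 46465 ÷ 17982 → 2 full blocks, remainder 10501.
Within the partial block the first minute is 1800 frames and each further minute 1798, so 5 further minute boundaries passed. Total skipped labels = 18 × 2 + 2 × 5 = 46.
Non-drop label index = 46465 + 46 = 46511; at 30 labels/s that is 00:25:50:11, i.e. DF 00:25:50;11.

00:25:50;11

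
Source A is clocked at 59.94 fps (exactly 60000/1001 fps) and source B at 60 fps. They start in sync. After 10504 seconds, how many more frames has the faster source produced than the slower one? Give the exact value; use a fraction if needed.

48480/77 frames

A emits 60000/1001 × 10504 = 48480000/77 frames; B emits 60 × 10504 = 630240.
Difference = 48480/77 frames (≈ 629.6104); B is ahead of A.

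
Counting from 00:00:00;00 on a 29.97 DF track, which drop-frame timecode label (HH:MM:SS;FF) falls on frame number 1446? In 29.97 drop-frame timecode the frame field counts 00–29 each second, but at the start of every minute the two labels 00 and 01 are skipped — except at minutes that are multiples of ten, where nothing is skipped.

Ten DF minutes hold 17982 frames, so frame 1446 lies in block 0 (frames 0–17981) with 1446 frames into that block.
The block's first minute is 1800 frames and the rest 1798 each; 1446 frames reaches minute 0, so 0 × 18 + 0 × 2 = 0 labels have been skipped so far.
Adding those back, label number 1446 + 0 = 1446 at 30 labels/s is 48 s + 6 f = 0 h 0 min 48 s frame 6, i.e. 00:00:48;06.

00:00:48;06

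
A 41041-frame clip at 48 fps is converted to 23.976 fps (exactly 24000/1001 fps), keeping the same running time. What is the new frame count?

20500 frames

Target frames = source frames × (target rate / source rate) = 41041 × (24000/1001)/(48) = 41041 × 500/1001 = 20500.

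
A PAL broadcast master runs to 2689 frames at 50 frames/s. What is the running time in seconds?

Running time = 2689 / (50) = 53.78 s.

53.78 seconds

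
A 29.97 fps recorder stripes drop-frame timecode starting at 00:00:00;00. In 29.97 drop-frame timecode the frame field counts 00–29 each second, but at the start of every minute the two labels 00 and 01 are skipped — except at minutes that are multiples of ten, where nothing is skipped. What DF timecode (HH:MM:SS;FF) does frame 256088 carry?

02:22:24;24

Each 10-minute DF block holds 10 × 60 × 30 − 9 × 2 = 17982 frames. 256088 ÷ 17982 → 14 full blocks, remainder 4340.
Within the partial block the first minute is 1800 frames and each further minute 1798, so 2 further minute boundaries passed. Total skipped labels = 18 × 14 + 2 × 2 = 256.
Non-drop label index = 256088 + 256 = 256344; at 30 labels/s that is 02:22:24:24, i.e. DF 02:22:24;24.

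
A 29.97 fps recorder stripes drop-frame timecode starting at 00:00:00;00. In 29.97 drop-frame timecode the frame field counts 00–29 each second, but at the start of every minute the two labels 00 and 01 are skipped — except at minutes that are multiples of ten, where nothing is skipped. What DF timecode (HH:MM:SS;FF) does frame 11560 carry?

00:06:25;22

Ten DF minutes hold 17982 frames, so frame 11560 lies in block 0 (frames 0–17981) with 11560 frames into that block.
The block's first minute is 1800 frames and the rest 1798 each; 11560 frames reaches minute 6, so 0 × 18 + 6 × 2 = 12 labels have been skipped so far.
Adding those back, label number 11560 + 12 = 11572 at 30 labels/s is 385 s + 22 f = 0 h 6 min 25 s frame 22, i.e. 00:06:25;22.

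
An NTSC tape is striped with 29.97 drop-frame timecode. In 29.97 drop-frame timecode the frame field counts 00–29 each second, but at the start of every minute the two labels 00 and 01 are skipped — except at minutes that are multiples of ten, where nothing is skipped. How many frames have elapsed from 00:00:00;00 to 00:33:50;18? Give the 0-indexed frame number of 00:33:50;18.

As if non-drop at 30 labels/s: (0 × 3600 + 33 × 60 + 50) × 30 + 18 = 60918.
Minute boundaries passed: 33; those not divisible by 10: 33 − 3 = 30; dropped labels = 2 × 30 = 60.
Actual frame index = 60918 − 60 = 60858.

60858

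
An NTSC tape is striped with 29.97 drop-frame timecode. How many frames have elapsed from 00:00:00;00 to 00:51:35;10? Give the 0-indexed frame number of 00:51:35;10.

As if non-drop at 30 labels/s: (0 × 3600 + 51 × 60 + 35) × 30 + 10 = 92860.
Minute boundaries passed: 51; those not divisible by 10: 51 − 5 = 46; dropped labels = 2 × 46 = 92.
Actual frame index = 92860 − 92 = 92768.

92768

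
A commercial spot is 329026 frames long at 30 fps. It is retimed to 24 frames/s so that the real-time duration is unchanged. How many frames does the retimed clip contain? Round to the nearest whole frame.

263221 frames

Frames at target rate = 329026 × (24) / (30) = 1316104/5 ≈ 263220.800.
Nearest whole frame: 263221.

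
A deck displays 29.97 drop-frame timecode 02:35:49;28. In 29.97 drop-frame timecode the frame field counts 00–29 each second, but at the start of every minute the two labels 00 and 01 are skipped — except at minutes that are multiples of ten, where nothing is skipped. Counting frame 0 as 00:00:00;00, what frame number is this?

280218

As if non-drop at 30 labels/s: (2 × 3600 + 35 × 60 + 49) × 30 + 28 = 280498.
Minute boundaries passed: 155; those not divisible by 10: 155 − 15 = 140; dropped labels = 2 × 140 = 280.
Actual frame index = 280498 − 280 = 280218.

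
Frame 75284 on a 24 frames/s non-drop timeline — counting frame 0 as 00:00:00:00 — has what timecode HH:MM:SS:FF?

00:52:16:20

75284 ÷ 24 = 3136 full seconds, remainder 20 frames.
3136 s = 0 h 52 min 16 s.
Timecode: 00:52:16:20.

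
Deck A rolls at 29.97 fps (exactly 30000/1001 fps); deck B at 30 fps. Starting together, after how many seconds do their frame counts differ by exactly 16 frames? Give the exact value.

8008/15 seconds

The gap grows by |30 − 30000/1001| = 30/1001 frames per second.
Time for a 16-frame gap: 16 ÷ (30/1001) = 8008/15 s.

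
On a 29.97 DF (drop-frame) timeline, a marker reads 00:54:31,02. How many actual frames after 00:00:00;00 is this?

As if non-drop at 30 labels/s: (0 × 3600 + 54 × 60 + 31) × 30 + 2 = 98132.
Minute boundaries passed: 54; those not divisible by 10: 54 − 5 = 49; dropped labels = 2 × 49 = 98.
Actual frame index = 98132 − 98 = 98034.

98034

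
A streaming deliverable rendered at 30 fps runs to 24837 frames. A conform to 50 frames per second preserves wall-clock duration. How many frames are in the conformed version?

Target frames = source frames × (target rate / source rate) = 24837 × (50)/(30) = 24837 × 5/3 = 41395.

41395 frames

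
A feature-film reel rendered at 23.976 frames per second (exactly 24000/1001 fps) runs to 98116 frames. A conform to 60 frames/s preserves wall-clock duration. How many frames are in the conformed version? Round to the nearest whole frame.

Frames at target rate = 98116 × (60) / (24000/1001) = 24553529/100 ≈ 245535.290.
Nearest whole frame: 245535.

245535 frames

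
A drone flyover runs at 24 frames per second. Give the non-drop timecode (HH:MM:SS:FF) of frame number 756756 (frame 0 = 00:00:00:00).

08:45:31:12

756756 ÷ 24 = 31531 full seconds, remainder 12 frames.
31531 s = 8 h 45 min 31 s.
Timecode: 08:45:31:12.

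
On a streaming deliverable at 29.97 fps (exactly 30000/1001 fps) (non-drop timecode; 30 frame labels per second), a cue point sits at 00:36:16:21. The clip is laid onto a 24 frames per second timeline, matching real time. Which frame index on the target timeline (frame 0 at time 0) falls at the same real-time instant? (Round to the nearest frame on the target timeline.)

frame 52293

Source frame index: (0×3600 + 36×60 + 16) × 30 + 21 = 65301.
Real time: 65301 / (30000/1001) = 21788767/10000 s.
Target frame: (21788767/10000) × (24) = 65366301/1250 ≈ 52293.041 → 52293.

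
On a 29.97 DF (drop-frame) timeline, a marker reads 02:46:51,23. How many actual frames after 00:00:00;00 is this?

Complete 10-minute blocks: 16, each 17982 frames → 287712.
Remaining 6 whole minutes in the current block: 1800 + 5 × 1798 = 10790 frames.
Within the current minute: 51 × 30 + 23 − 2 = 1551 (labels ;00/;01 skipped at this minute). Total = 287712 + 10790 + 1551 = 300053.

300053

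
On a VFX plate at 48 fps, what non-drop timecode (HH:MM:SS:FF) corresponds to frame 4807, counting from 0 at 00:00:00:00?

00:01:40:07

4807 ÷ 48 = 100 full seconds, remainder 7 frames.
100 s = 0 h 1 min 40 s.
Timecode: 00:01:40:07.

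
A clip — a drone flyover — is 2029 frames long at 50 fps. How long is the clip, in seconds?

Running time = 2029 / (50) = 40.58 s.

40.58 seconds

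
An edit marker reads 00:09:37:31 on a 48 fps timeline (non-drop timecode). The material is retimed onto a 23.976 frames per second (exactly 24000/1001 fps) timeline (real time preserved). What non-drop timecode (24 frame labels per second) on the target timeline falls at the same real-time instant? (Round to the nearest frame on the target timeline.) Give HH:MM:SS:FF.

00:09:37:02

Source frame index: (0×3600 + 9×60 + 37) × 48 + 31 = 27727.
Real time: 27727 / (48) = 27727/48 s.
Target frame: (27727/48) × (24000/1001) = 1980500/143 ≈ 13849.650 → 13850.
At 24 labels/s: frame 13850 → 00:09:37:02.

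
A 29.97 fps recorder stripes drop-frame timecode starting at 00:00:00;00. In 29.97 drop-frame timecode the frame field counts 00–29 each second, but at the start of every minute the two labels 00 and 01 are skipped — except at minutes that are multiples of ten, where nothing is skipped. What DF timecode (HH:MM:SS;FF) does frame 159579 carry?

01:28:44;19

Ten DF minutes hold 17982 frames, so frame 159579 lies in block 8 (frames 143856–161837) with 15723 frames into that block.
The block's first minute is 1800 frames and the rest 1798 each; 15723 frames reaches minute 8, so 8 × 18 + 8 × 2 = 160 labels have been skipped so far.
Adding those back, label number 159579 + 160 = 159739 at 30 labels/s is 5324 s + 19 f = 1 h 28 min 44 s frame 19, i.e. 01:28:44;19.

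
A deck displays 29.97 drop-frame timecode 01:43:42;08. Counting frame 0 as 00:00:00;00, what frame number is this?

As if non-drop at 30 labels/s: (1 × 3600 + 43 × 60 + 42) × 30 + 8 = 186668.
Minute boundaries passed: 103; those not divisible by 10: 103 − 10 = 93; dropped labels = 2 × 93 = 186.
Actual frame index = 186668 − 186 = 186482.

186482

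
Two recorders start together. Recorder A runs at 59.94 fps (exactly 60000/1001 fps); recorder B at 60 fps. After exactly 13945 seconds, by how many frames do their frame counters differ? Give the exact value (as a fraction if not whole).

A emits 60000/1001 × 13945 = 836700000/1001 frames; B emits 60 × 13945 = 836700.
Difference = 836700/1001 frames (≈ 835.8641); B is ahead of A.

836700/1001 frames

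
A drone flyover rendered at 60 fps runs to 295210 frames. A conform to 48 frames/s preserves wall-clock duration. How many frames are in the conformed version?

236168 frames

Target frames = source frames × (target rate / source rate) = 295210 × (48)/(60) = 295210 × 4/5 = 236168.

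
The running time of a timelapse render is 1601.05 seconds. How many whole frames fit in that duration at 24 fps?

38425 frames

Frames = 1601.05 × 24 = 192126/5 ≈ 38425.2000.
Complete frames: 38425.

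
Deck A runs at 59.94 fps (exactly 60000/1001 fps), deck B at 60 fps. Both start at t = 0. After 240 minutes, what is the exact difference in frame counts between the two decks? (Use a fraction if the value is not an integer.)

864000/1001 frames

240 min = 14400 s.
A emits 60000/1001 × 14400 = 864000000/1001 frames; B emits 60 × 14400 = 864000.
Difference = 864000/1001 frames (≈ 863.1369); B is ahead of A.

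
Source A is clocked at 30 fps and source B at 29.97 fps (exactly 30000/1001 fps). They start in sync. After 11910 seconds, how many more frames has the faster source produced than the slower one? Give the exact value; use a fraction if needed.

A emits 30 × 11910 = 357300 frames; B emits 30000/1001 × 11910 = 357300000/1001.
Difference = 357300/1001 frames (≈ 356.9431); B is behind A.

357300/1001 frames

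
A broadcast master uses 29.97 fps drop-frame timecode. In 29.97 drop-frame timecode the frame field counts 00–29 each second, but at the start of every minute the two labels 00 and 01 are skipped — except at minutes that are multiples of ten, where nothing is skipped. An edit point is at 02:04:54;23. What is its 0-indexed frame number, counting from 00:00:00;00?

As if non-drop at 30 labels/s: (2 × 3600 + 4 × 60 + 54) × 30 + 23 = 224843.
Minute boundaries passed: 124; those not divisible by 10: 124 − 12 = 112; dropped labels = 2 × 112 = 224.
Actual frame index = 224843 − 224 = 224619.

224619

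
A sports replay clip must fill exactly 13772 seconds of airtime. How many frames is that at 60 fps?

826320 frames

Frames = 13772 × 60 = 826320.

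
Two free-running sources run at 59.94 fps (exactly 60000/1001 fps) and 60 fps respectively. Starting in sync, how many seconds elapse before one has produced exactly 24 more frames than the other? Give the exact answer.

400.4 seconds

The gap grows by |60 − 60000/1001| = 60/1001 frames per second.
Time for a 24-frame gap: 24 ÷ (60/1001) = 400.4 s.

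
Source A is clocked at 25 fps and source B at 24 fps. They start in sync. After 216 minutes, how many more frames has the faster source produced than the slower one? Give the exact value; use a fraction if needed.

12960 frames

216 min = 12960 s.
A emits 25 × 12960 = 324000 frames; B emits 24 × 12960 = 311040.
Difference = 12960 frames; B is behind A.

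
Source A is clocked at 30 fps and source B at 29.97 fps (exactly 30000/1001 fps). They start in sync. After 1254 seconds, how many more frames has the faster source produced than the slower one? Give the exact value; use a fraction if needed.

3420/91 frames

A emits 30 × 1254 = 37620 frames; B emits 30000/1001 × 1254 = 3420000/91.
Difference = 3420/91 frames (≈ 37.5824); B is behind A.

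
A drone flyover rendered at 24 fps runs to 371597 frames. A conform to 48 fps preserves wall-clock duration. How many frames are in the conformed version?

743194 frames

Target frames = source frames × (target rate / source rate) = 371597 × (48)/(24) = 371597 × 2 = 743194.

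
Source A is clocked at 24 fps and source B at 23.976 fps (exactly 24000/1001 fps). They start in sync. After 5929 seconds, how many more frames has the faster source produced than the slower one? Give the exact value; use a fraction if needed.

A emits 24 × 5929 = 142296 frames; B emits 24000/1001 × 5929 = 1848000/13.
Difference = 1848/13 frames (≈ 142.1538); B is behind A.

1848/13 frames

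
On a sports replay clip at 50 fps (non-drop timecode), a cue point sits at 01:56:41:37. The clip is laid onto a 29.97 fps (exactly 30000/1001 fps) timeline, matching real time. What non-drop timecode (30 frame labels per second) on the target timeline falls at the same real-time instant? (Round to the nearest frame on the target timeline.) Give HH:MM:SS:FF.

01:56:34:22

Source frame index: (1×3600 + 56×60 + 41) × 50 + 37 = 350087.
Real time: 350087 / (50) = 350087/50 s.
Target frame: (350087/50) × (30000/1001) = 210052200/1001 ≈ 209842.358 → 209842.
At 30 labels/s: frame 209842 → 01:56:34:22.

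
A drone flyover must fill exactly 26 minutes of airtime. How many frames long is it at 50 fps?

26 min = 1560 s.
Frames = 1560 × 50 = 78000.

78000 frames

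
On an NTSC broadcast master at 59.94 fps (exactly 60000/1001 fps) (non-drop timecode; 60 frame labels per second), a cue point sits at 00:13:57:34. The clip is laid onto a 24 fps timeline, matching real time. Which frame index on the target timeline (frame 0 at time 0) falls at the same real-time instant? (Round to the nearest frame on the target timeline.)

frame 20122

Source frame index: (0×3600 + 13×60 + 57) × 60 + 34 = 50254.
Real time: 50254 / (60000/1001) = 25152127/30000 s.
Target frame: (25152127/30000) × (24) = 25152127/1250 ≈ 20121.702 → 20122.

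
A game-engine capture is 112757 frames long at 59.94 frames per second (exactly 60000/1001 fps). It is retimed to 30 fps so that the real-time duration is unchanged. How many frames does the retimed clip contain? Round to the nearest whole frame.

56435 frames

Frames at target rate = 112757 × (30) / (60000/1001) = 112869757/2000 ≈ 56434.878.
Nearest whole frame: 56435.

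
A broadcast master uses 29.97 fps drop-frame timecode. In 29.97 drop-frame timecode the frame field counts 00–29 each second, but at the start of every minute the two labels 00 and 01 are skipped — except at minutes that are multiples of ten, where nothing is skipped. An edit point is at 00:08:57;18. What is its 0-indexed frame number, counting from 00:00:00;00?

Complete 10-minute blocks: 0, each 17982 frames → 0.
Remaining 8 whole minutes in the current block: 1800 + 7 × 1798 = 14386 frames.
Within the current minute: 57 × 30 + 18 − 2 = 1726 (labels ;00/;01 skipped at this minute). Total = 0 + 14386 + 1726 = 16112.

16112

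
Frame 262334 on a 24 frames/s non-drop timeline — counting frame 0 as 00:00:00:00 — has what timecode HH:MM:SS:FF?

03:02:10:14

262334 ÷ 24 = 10930 full seconds, remainder 14 frames.
10930 s = 3 h 2 min 10 s.
Timecode: 03:02:10:14.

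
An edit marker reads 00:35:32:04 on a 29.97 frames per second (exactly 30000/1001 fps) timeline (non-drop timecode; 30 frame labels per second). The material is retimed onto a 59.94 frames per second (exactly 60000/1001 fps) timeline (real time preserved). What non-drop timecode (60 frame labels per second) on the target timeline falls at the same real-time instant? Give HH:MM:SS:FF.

00:35:32:08

Source frame index: (0×3600 + 35×60 + 32) × 30 + 4 = 63964.
Real time: 63964 / (30000/1001) = 16006991/7500 s.
Target frame: (16006991/7500) × (60000/1001) = 127928.
At 60 labels/s: frame 127928 → 00:35:32:08.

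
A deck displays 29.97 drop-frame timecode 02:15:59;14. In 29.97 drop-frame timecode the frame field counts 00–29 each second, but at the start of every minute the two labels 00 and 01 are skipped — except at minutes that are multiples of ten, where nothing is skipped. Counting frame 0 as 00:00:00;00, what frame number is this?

Complete 10-minute blocks: 13, each 17982 frames → 233766.
Remaining 5 whole minutes in the current block: 1800 + 4 × 1798 = 8992 frames.
Within the current minute: 59 × 30 + 14 − 2 = 1782 (labels ;00/;01 skipped at this minute). Total = 233766 + 8992 + 1782 = 244540.

244540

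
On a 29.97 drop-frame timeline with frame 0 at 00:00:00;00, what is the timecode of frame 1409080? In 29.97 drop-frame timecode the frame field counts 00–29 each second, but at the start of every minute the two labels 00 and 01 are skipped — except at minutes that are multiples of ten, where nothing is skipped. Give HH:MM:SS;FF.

Ten DF minutes hold 17982 frames, so frame 1409080 lies in block 78 (frames 1402596–1420577) with 6484 frames into that block.
The block's first minute is 1800 frames and the rest 1798 each; 6484 frames reaches minute 3, so 78 × 18 + 3 × 2 = 1410 labels have been skipped so far.
Adding those back, label number 1409080 + 1410 = 1410490 at 30 labels/s is 47016 s + 10 f = 13 h 3 min 36 s frame 10, i.e. 13:03:36;10.

13:03:36;10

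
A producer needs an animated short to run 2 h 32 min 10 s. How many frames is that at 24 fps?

219120 frames

2 h 32 min 10 s = 9130 s.
Frames = 9130 × 24 = 219120.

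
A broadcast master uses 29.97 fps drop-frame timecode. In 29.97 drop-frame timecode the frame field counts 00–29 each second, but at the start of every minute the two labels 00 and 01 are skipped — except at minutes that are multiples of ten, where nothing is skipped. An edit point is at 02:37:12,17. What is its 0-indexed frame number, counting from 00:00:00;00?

As if non-drop at 30 labels/s: (2 × 3600 + 37 × 60 + 12) × 30 + 17 = 282977.
Minute boundaries passed: 157; those not divisible by 10: 157 − 15 = 142; dropped labels = 2 × 142 = 284.
Actual frame index = 282977 − 284 = 282693.

282693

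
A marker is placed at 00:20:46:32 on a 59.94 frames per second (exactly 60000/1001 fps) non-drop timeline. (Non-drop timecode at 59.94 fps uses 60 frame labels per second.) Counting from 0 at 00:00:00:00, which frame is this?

frame 74792

Total seconds to the label: (0 × 3600 + 20 × 60 + 46) = 1246.
Frame index = 1246 × 60 + 32 = 74792.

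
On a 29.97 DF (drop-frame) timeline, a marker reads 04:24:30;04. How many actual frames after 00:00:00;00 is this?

475628

As if non-drop at 30 labels/s: (4 × 3600 + 24 × 60 + 30) × 30 + 4 = 476104.
Minute boundaries passed: 264; those not divisible by 10: 264 − 26 = 238; dropped labels = 2 × 238 = 476.
Actual frame index = 476104 − 476 = 475628.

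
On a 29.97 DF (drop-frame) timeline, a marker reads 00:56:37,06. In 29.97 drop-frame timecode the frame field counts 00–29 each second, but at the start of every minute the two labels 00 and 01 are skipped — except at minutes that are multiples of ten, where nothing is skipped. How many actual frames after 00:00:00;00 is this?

101814

Complete 10-minute blocks: 5, each 17982 frames → 89910.
Remaining 6 whole minutes in the current block: 1800 + 5 × 1798 = 10790 frames.
Within the current minute: 37 × 30 + 6 − 2 = 1114 (labels ;00/;01 skipped at this minute). Total = 89910 + 10790 + 1114 = 101814.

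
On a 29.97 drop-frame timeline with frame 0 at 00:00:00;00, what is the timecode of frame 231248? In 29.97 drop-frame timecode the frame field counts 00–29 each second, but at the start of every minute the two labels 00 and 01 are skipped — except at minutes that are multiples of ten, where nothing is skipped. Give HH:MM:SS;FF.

Each 10-minute DF block holds 10 × 60 × 30 − 9 × 2 = 17982 frames. 231248 ÷ 17982 → 12 full blocks, remainder 15464.
Within the partial block the first minute is 1800 frames and each further minute 1798, so 8 further minute boundaries passed. Total skipped labels = 18 × 12 + 2 × 8 = 232.
Non-drop label index = 231248 + 232 = 231480; at 30 labels/s that is 02:08:36:00, i.e. DF 02:08:36;00.

02:08:36;00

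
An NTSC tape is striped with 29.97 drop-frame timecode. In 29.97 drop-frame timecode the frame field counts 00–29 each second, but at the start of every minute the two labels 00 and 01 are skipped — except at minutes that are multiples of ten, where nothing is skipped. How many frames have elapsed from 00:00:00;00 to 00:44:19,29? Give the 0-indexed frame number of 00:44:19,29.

79719

Complete 10-minute blocks: 4, each 17982 frames → 71928.
Remaining 4 whole minutes in the current block: 1800 + 3 × 1798 = 7194 frames.
Within the current minute: 19 × 30 + 29 − 2 = 597 (labels ;00/;01 skipped at this minute). Total = 71928 + 7194 + 597 = 79719.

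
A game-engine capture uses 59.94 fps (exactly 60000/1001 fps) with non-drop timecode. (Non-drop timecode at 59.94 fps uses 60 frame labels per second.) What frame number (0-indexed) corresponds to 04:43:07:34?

Total seconds to the label: (4 × 3600 + 43 × 60 + 7) = 16987.
Frame index = 16987 × 60 + 34 = 1019254.

frame 1019254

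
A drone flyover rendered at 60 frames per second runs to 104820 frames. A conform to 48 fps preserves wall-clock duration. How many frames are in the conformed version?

Target frames = source frames × (target rate / source rate) = 104820 × (48)/(60) = 104820 × 4/5 = 83856.

83856 frames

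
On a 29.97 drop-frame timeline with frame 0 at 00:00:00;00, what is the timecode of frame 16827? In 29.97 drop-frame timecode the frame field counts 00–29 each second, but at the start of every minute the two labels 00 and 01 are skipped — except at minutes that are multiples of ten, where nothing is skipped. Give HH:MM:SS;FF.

Each 10-minute DF block holds 10 × 60 × 30 − 9 × 2 = 17982 frames. 16827 ÷ 17982 → 0 full blocks, remainder 16827.
Within the partial block the first minute is 1800 frames and each further minute 1798, so 9 further minute boundaries passed. Total skipped labels = 18 × 0 + 2 × 9 = 18.
Non-drop label index = 16827 + 18 = 16845; at 30 labels/s that is 00:09:21:15, i.e. DF 00:09:21;15.

00:09:21;15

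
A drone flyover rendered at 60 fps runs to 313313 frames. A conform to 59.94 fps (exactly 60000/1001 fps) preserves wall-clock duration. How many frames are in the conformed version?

313000 frames

Target frames = source frames × (target rate / source rate) = 313313 × (60000/1001)/(60) = 313313 × 1000/1001 = 313000.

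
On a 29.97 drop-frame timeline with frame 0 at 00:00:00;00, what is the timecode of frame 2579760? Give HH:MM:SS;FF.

Each 10-minute DF block holds 10 × 60 × 30 − 9 × 2 = 17982 frames. 2579760 ÷ 17982 → 143 full blocks, remainder 8334.
Within the partial block the first minute is 1800 frames and each further minute 1798, so 4 further minute boundaries passed. Total skipped labels = 18 × 143 + 2 × 4 = 2582.
Non-drop label index = 2579760 + 2582 = 2582342; at 30 labels/s that is 23:54:38:02, i.e. DF 23:54:38;02.

23:54:38;02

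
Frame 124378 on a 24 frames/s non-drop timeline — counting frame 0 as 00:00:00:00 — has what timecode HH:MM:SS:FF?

01:26:22:10

124378 ÷ 24 = 5182 full seconds, remainder 10 frames.
5182 s = 1 h 26 min 22 s.
Timecode: 01:26:22:10.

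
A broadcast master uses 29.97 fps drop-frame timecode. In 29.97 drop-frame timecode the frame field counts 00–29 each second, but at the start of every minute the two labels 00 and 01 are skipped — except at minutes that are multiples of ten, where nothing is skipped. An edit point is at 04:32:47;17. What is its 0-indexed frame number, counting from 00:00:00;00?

Complete 10-minute blocks: 27, each 17982 frames → 485514.
Remaining 2 whole minutes in the current block: 1800 + 1 × 1798 = 3598 frames.
Within the current minute: 47 × 30 + 17 − 2 = 1425 (labels ;00/;01 skipped at this minute). Total = 485514 + 3598 + 1425 = 490537.

490537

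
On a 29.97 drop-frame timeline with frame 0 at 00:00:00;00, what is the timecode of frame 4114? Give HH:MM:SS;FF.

Each 10-minute DF block holds 10 × 60 × 30 − 9 × 2 = 17982 frames. 4114 ÷ 17982 → 0 full blocks, remainder 4114.
Within the partial block the first minute is 1800 frames and each further minute 1798, so 2 further minute boundaries passed. Total skipped labels = 18 × 0 + 2 × 2 = 4.
Non-drop label index = 4114 + 4 = 4118; at 30 labels/s that is 00:02:17:08, i.e. DF 00:02:17;08.

00:02:17;08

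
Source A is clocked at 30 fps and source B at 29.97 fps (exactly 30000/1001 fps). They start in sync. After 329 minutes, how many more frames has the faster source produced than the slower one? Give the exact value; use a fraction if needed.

329 min = 19740 s.
A emits 30 × 19740 = 592200 frames; B emits 30000/1001 × 19740 = 84600000/143.
Difference = 84600/143 frames (≈ 591.6084); B is behind A.

84600/143 frames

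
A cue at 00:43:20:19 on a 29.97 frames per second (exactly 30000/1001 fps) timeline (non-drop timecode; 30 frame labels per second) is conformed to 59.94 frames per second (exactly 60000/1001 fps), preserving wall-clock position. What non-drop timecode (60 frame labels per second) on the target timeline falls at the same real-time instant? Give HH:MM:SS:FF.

00:43:20:38

Source frame index: (0×3600 + 43×60 + 20) × 30 + 19 = 78019.
Real time: 78019 / (30000/1001) = 78097019/30000 s.
Target frame: (78097019/30000) × (60000/1001) = 156038.
At 60 labels/s: frame 156038 → 00:43:20:38.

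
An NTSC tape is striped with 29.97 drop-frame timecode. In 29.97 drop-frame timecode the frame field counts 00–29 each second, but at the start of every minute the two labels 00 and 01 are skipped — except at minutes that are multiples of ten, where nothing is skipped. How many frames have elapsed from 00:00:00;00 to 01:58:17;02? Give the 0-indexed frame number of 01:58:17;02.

212698

As if non-drop at 30 labels/s: (1 × 3600 + 58 × 60 + 17) × 30 + 2 = 212912.
Minute boundaries passed: 118; those not divisible by 10: 118 − 11 = 107; dropped labels = 2 × 107 = 214.
Actual frame index = 212912 − 214 = 212698.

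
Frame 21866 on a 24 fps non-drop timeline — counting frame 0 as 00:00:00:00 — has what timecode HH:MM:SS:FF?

00:15:11:02

21866 ÷ 24 = 911 full seconds, remainder 2 frames.
911 s = 0 h 15 min 11 s.
Timecode: 00:15:11:02.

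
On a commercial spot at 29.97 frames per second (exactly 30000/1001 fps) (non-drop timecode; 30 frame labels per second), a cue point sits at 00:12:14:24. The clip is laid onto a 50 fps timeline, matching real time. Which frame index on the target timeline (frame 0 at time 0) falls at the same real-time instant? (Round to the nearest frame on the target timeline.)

Source frame index: (0×3600 + 12×60 + 14) × 30 + 24 = 22044.
Real time: 22044 / (30000/1001) = 1838837/2500 s.
Target frame: (1838837/2500) × (50) = 1838837/50 ≈ 36776.740 → 36777.

frame 36777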